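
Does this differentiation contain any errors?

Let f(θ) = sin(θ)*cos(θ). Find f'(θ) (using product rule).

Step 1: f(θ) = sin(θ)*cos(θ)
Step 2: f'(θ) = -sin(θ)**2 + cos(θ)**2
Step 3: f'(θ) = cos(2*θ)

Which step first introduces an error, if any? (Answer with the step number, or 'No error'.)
No error

All steps in this derivation are correct.
The final answer f'(θ) = cos(2*θ) is valid.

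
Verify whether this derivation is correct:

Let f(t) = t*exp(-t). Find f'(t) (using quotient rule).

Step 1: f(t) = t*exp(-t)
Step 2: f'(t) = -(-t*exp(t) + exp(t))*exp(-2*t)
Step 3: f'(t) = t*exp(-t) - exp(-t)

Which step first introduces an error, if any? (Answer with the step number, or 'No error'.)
Step 2

Step 2 is incorrect due to a sign flip.
The step shows: -(-t*exp(t) + exp(t))*exp(-2*t)
The correct value should be: (-t*exp(t) + exp(t))*exp(-2*t)

Explanation: The sign of the whole expression was flipped: the term (-t*exp(t) + exp(t))*exp(-2*t) was incorrectly written as -(-t*exp(t) + exp(t))*exp(-2*t)
The later steps are derived from this incorrect expression, so the error originates in Step 2.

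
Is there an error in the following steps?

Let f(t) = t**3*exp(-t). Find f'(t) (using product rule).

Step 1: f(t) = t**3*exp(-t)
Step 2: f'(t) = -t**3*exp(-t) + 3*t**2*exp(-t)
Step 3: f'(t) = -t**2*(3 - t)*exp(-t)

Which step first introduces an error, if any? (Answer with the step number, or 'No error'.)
Step 3

Step 3 is incorrect due to a sign flip.
The step shows: -t**2*(3 - t)*exp(-t)
The correct value should be: t**2*(3 - t)*exp(-t)

Explanation: The sign of the whole expression was flipped: the term t**2*(3 - t)*exp(-t) was incorrectly written as -t**2*(3 - t)*exp(-t)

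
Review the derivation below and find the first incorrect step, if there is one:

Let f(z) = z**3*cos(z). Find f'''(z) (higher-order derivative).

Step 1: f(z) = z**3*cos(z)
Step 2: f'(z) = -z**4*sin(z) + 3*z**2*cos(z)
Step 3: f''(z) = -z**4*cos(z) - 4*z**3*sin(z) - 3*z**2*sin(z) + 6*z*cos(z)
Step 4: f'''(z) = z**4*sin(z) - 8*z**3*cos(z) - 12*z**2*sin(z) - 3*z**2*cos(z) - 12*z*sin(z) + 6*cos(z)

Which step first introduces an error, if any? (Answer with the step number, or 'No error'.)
Step 2

Step 2 is incorrect due to a wrong exponent.
The step shows: -z**4*sin(z) + 3*z**2*cos(z)
The correct value should be: -z**3*sin(z) + 3*z**2*cos(z)

Explanation: The exponent 3 on z was incorrectly written as 4: the term -z**3*sin(z) was incorrectly written as -z**4*sin(z)
The later steps are derived from this incorrect expression, so the error originates in Step 2.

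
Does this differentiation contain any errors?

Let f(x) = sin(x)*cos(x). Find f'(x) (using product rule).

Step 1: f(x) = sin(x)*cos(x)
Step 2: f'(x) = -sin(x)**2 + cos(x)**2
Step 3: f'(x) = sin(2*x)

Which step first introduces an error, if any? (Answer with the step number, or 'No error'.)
Step 3

Step 3 is incorrect due to a wrong trig function.
The step shows: sin(2*x)
The correct value should be: cos(2*x)

Explanation: cos(2*x) was incorrectly written as sin(2*x): the term cos(2*x) was incorrectly written as sin(2*x)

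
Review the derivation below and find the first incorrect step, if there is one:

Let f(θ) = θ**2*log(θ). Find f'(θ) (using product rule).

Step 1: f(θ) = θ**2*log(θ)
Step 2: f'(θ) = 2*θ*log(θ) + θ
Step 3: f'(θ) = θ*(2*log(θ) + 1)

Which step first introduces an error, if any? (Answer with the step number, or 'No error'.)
No error

All steps in this derivation are correct.
The final answer f'(θ) = θ*(2*log(θ) + 1) is valid.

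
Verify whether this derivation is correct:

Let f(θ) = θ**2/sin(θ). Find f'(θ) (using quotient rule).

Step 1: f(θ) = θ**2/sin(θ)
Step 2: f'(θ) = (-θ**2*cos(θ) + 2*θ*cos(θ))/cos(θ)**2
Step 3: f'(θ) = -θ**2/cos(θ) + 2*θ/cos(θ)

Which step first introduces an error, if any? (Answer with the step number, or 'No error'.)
Step 2

Step 2 is incorrect due to a wrong trig function.
The step shows: (-θ**2*cos(θ) + 2*θ*cos(θ))/cos(θ)**2
The correct value should be: (-θ**2*cos(θ) + 2*θ*sin(θ))/sin(θ)**2

Explanation: sin(θ) was incorrectly written as cos(θ): the term (-θ**2*cos(θ) + 2*θ*sin(θ))/sin(θ)**2 was incorrectly written as (-θ**2*cos(θ) + 2*θ*cos(θ))/cos(θ)**2
The later steps are derived from this incorrect expression, so the error originates in Step 2.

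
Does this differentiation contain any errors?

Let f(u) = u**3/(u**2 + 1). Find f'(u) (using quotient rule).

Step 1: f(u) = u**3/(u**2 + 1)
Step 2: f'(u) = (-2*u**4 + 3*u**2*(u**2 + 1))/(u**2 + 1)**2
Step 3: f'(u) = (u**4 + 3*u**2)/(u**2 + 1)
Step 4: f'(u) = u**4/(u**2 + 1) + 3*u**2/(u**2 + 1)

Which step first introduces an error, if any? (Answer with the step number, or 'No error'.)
Step 3

Step 3 is incorrect due to a wrong exponent.
The step shows: (u**4 + 3*u**2)/(u**2 + 1)
The correct value should be: (u**4 + 3*u**2)/(u**2 + 1)**2

Explanation: The exponent -2 on u**2 + 1 was incorrectly written as -1: the term (u**4 + 3*u**2)/(u**2 + 1)**2 was incorrectly written as (u**4 + 3*u**2)/(u**2 + 1)
The later steps are derived from this incorrect expression, so the error originates in Step 3.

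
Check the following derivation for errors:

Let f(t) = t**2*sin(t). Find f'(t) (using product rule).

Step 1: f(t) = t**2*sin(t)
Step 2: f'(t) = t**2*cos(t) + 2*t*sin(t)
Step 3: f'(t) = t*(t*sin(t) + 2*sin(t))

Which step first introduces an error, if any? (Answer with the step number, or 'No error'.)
Step 3

Step 3 is incorrect due to a wrong trig function.
The step shows: t*(t*sin(t) + 2*sin(t))
The correct value should be: t*(t*cos(t) + 2*sin(t))

Explanation: cos(t) was incorrectly written as sin(t): the term t*(t*cos(t) + 2*sin(t)) was incorrectly written as t*(t*sin(t) + 2*sin(t))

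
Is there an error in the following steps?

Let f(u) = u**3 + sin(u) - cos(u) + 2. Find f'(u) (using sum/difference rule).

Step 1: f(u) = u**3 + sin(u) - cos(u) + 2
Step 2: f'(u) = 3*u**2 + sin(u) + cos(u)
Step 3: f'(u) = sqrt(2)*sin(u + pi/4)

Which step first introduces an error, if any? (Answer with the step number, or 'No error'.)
Step 3

Step 3 is incorrect due to a dropped term.
The step shows: sqrt(2)*sin(u + pi/4)
The correct value should be: 3*u**2 + sqrt(2)*sin(u + pi/4)

Explanation: A term was dropped: the term 3*u**2 was incorrectly omitted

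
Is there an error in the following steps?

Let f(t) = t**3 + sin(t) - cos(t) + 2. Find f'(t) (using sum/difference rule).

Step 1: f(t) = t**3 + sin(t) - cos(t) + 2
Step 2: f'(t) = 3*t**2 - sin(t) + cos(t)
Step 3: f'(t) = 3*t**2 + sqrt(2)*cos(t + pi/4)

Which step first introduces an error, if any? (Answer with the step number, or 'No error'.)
Step 2

Step 2 is incorrect due to a sign flip.
The step shows: 3*t**2 - sin(t) + cos(t)
The correct value should be: 3*t**2 + sin(t) + cos(t)

Explanation: The sign of one term was flipped: the term sin(t) was incorrectly written as -sin(t)
The later steps are derived from this incorrect expression, so the error originates in Step 2.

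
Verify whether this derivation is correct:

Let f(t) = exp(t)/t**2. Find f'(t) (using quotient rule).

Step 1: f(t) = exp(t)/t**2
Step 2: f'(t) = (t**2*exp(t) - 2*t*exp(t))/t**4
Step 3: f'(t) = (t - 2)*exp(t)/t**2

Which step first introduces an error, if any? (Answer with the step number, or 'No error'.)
Step 3

Step 3 is incorrect due to a wrong exponent.
The step shows: (t - 2)*exp(t)/t**2
The correct value should be: (t - 2)*exp(t)/t**3

Explanation: The exponent -3 on t was incorrectly written as -2: the term (t - 2)*exp(t)/t**3 was incorrectly written as (t - 2)*exp(t)/t**2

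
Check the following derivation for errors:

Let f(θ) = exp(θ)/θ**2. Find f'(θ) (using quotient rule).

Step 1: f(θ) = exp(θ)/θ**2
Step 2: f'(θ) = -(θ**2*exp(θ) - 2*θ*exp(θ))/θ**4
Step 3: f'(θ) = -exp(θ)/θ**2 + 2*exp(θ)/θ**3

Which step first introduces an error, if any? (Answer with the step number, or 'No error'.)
Step 2

Step 2 is incorrect due to a sign flip.
The step shows: -(θ**2*exp(θ) - 2*θ*exp(θ))/θ**4
The correct value should be: (θ**2*exp(θ) - 2*θ*exp(θ))/θ**4

Explanation: The sign of the whole expression was flipped: the term (θ**2*exp(θ) - 2*θ*exp(θ))/θ**4 was incorrectly written as -(θ**2*exp(θ) - 2*θ*exp(θ))/θ**4
The later steps are derived from this incorrect expression, so the error originates in Step 2.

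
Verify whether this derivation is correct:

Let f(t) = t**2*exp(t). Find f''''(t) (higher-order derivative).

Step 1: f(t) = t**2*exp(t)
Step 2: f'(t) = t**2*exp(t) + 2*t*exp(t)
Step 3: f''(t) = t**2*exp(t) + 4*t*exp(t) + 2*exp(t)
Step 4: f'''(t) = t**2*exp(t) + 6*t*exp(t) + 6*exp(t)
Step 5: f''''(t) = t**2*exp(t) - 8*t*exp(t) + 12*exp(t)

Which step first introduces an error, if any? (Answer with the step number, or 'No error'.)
Step 5

Step 5 is incorrect due to a sign flip.
The step shows: t**2*exp(t) - 8*t*exp(t) + 12*exp(t)
The correct value should be: t**2*exp(t) + 8*t*exp(t) + 12*exp(t)

Explanation: The sign of one term was flipped: the term 8*t*exp(t) was incorrectly written as -8*t*exp(t)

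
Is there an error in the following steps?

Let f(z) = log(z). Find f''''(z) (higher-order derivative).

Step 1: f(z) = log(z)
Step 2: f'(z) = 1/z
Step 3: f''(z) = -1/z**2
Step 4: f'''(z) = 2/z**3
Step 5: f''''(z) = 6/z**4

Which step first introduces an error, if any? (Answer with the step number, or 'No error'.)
Step 5

Step 5 is incorrect due to a sign flip.
The step shows: 6/z**4
The correct value should be: -6/z**4

Explanation: The sign of the whole expression was flipped: the term -6/z**4 was incorrectly written as 6/z**4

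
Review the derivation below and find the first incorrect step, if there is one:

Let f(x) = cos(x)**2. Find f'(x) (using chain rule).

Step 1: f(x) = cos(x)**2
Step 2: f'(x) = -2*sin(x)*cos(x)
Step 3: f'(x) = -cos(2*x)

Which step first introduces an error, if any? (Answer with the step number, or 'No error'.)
Step 3

Step 3 is incorrect due to a wrong trig function.
The step shows: -cos(2*x)
The correct value should be: -sin(2*x)

Explanation: sin(2*x) was incorrectly written as cos(2*x): the term -sin(2*x) was incorrectly written as -cos(2*x)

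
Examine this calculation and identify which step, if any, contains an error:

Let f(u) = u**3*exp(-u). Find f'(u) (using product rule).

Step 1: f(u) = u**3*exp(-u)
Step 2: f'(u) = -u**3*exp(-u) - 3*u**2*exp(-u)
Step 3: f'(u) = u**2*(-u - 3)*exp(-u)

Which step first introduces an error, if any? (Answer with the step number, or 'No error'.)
Step 2

Step 2 is incorrect due to a sign flip.
The step shows: -u**3*exp(-u) - 3*u**2*exp(-u)
The correct value should be: -u**3*exp(-u) + 3*u**2*exp(-u)

Explanation: The sign of one term was flipped: the term 3*u**2*exp(-u) was incorrectly written as -3*u**2*exp(-u)
The later steps are derived from this incorrect expression, so the error originates in Step 2.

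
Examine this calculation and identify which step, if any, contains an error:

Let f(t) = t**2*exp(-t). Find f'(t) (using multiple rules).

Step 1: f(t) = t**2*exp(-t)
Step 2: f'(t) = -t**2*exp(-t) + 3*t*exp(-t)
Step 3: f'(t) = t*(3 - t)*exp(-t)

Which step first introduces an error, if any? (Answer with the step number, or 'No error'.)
Step 2

Step 2 is incorrect due to a wrong coefficient.
The step shows: -t**2*exp(-t) + 3*t*exp(-t)
The correct value should be: -t**2*exp(-t) + 2*t*exp(-t)

Explanation: The coefficient 2 was incorrectly written as 3: the term 2*t*exp(-t) was incorrectly written as 3*t*exp(-t)
The later steps are derived from this incorrect expression, so the error originates in Step 2.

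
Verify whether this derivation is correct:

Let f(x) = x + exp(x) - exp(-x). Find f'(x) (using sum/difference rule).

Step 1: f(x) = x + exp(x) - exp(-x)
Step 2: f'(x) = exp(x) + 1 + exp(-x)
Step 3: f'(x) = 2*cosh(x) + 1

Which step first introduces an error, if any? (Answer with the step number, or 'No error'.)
No error

All steps in this derivation are correct.
The final answer f'(x) = 2*cosh(x) + 1 is valid.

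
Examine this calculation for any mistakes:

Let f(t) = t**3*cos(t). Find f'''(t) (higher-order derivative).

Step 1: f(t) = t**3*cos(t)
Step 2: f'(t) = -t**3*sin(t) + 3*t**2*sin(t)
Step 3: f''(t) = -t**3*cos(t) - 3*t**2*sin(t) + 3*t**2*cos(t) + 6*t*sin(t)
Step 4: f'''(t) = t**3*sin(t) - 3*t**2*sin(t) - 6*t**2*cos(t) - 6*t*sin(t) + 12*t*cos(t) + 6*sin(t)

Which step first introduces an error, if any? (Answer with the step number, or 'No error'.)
Step 2

Step 2 is incorrect due to a wrong trig function.
The step shows: -t**3*sin(t) + 3*t**2*sin(t)
The correct value should be: -t**3*sin(t) + 3*t**2*cos(t)

Explanation: cos(t) was incorrectly written as sin(t): the term 3*t**2*cos(t) was incorrectly written as 3*t**2*sin(t)
The later steps are derived from this incorrect expression, so the error originates in Step 2.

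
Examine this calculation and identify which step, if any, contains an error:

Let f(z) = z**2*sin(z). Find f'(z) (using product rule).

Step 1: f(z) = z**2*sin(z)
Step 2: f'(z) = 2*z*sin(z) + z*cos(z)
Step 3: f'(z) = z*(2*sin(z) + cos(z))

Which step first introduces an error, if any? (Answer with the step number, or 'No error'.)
Step 2

Step 2 is incorrect due to a wrong exponent.
The step shows: 2*z*sin(z) + z*cos(z)
The correct value should be: z**2*cos(z) + 2*z*sin(z)

Explanation: The exponent 2 on z was incorrectly written as 1: the term z**2*cos(z) was incorrectly written as z*cos(z)
The later steps are derived from this incorrect expression, so the error originates in Step 2.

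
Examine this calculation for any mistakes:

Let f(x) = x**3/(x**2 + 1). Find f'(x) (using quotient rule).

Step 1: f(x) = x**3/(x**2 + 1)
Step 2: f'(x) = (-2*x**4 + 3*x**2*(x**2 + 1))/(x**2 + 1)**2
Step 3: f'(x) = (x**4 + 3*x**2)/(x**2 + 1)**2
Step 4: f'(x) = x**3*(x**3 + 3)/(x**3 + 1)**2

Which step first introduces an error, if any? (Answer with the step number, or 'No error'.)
Step 4

Step 4 is incorrect due to a wrong exponent.
The step shows: x**3*(x**3 + 3)/(x**3 + 1)**2
The correct value should be: x**2*(x**2 + 3)/(x**2 + 1)**2

Explanation: The exponent 2 on x was incorrectly written as 3: the term x**2*(x**2 + 3)/(x**2 + 1)**2 was incorrectly written as x**3*(x**3 + 3)/(x**3 + 1)**2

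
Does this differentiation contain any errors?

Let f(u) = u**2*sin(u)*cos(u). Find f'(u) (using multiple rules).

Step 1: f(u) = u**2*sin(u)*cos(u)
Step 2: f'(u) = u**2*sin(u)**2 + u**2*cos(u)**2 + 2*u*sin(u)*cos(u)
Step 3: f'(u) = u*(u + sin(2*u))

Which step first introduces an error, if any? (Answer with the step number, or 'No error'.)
Step 2

Step 2 is incorrect due to a sign flip.
The step shows: u**2*sin(u)**2 + u**2*cos(u)**2 + 2*u*sin(u)*cos(u)
The correct value should be: -u**2*sin(u)**2 + u**2*cos(u)**2 + 2*u*sin(u)*cos(u)

Explanation: The sign of one term was flipped: the term -u**2*sin(u)**2 was incorrectly written as u**2*sin(u)**2
The later steps are derived from this incorrect expression, so the error originates in Step 2.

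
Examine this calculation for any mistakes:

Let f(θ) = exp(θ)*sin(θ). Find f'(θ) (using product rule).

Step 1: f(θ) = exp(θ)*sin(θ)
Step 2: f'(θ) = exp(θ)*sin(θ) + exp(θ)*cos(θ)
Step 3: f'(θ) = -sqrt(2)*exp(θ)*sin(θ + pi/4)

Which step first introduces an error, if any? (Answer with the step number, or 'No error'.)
Step 3

Step 3 is incorrect due to a sign flip.
The step shows: -sqrt(2)*exp(θ)*sin(θ + pi/4)
The correct value should be: sqrt(2)*exp(θ)*sin(θ + pi/4)

Explanation: The sign of the whole expression was flipped: the term sqrt(2)*exp(θ)*sin(θ + pi/4) was incorrectly written as -sqrt(2)*exp(θ)*sin(θ + pi/4)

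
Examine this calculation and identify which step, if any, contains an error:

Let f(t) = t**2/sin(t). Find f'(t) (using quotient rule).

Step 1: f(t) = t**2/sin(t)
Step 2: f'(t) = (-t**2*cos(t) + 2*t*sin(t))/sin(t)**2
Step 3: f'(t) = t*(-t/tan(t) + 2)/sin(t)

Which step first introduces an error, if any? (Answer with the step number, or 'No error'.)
No error

All steps in this derivation are correct.
The final answer f'(t) = t*(-t/tan(t) + 2)/sin(t) is valid.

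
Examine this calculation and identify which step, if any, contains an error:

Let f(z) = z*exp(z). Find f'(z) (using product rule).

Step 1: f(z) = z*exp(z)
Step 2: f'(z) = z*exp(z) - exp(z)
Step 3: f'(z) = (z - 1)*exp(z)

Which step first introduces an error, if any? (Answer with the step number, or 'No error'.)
Step 2

Step 2 is incorrect due to a sign flip.
The step shows: z*exp(z) - exp(z)
The correct value should be: z*exp(z) + exp(z)

Explanation: The sign of one term was flipped: the term exp(z) was incorrectly written as -exp(z)
The later steps are derived from this incorrect expression, so the error originates in Step 2.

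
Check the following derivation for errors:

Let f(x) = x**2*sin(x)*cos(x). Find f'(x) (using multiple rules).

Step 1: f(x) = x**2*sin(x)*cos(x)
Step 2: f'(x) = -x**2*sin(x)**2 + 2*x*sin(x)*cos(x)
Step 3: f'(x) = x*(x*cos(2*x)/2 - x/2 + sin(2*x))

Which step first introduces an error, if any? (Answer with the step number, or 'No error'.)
Step 2

Step 2 is incorrect due to a dropped term.
The step shows: -x**2*sin(x)**2 + 2*x*sin(x)*cos(x)
The correct value should be: -x**2*sin(x)**2 + x**2*cos(x)**2 + 2*x*sin(x)*cos(x)

Explanation: A term was dropped: the term x**2*cos(x)**2 was incorrectly omitted
The later steps are derived from this incorrect expression, so the error originates in Step 2.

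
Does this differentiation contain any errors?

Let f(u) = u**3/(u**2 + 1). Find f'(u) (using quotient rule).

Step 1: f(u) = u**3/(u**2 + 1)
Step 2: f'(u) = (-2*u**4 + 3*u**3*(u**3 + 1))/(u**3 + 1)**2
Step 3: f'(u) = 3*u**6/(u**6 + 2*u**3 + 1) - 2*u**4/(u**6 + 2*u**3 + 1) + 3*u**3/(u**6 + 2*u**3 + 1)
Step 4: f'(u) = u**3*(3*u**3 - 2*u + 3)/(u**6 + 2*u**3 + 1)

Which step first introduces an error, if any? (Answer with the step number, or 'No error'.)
Step 2

Step 2 is incorrect due to a wrong exponent.
The step shows: (-2*u**4 + 3*u**3*(u**3 + 1))/(u**3 + 1)**2
The correct value should be: (-2*u**4 + 3*u**2*(u**2 + 1))/(u**2 + 1)**2

Explanation: The exponent 2 on u was incorrectly written as 3: the term (-2*u**4 + 3*u**2*(u**2 + 1))/(u**2 + 1)**2 was incorrectly written as (-2*u**4 + 3*u**3*(u**3 + 1))/(u**3 + 1)**2
The later steps are derived from this incorrect expression, so the error originates in Step 2.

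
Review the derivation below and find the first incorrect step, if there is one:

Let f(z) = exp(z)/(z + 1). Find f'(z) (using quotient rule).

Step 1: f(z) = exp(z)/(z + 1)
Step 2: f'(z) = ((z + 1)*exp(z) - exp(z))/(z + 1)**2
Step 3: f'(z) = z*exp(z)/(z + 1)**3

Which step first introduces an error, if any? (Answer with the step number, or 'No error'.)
Step 3

Step 3 is incorrect due to a wrong exponent.
The step shows: z*exp(z)/(z + 1)**3
The correct value should be: z*exp(z)/(z + 1)**2

Explanation: The exponent -2 on z + 1 was incorrectly written as -3: the term z*exp(z)/(z + 1)**2 was incorrectly written as z*exp(z)/(z + 1)**3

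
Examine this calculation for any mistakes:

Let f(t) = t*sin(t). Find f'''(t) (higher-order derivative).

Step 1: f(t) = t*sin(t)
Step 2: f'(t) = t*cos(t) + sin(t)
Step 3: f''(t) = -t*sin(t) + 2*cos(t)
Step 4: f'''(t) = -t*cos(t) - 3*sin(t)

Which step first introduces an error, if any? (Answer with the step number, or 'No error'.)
No error

All steps in this derivation are correct.
The final answer f'''(t) = -t*cos(t) - 3*sin(t) is valid.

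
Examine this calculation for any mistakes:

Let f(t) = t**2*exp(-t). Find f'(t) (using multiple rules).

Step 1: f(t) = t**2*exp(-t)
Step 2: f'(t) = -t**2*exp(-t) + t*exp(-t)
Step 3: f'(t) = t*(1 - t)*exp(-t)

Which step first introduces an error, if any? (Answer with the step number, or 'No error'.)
Step 2

Step 2 is incorrect due to a wrong coefficient.
The step shows: -t**2*exp(-t) + t*exp(-t)
The correct value should be: -t**2*exp(-t) + 2*t*exp(-t)

Explanation: The coefficient 2 was incorrectly written as 1: the term 2*t*exp(-t) was incorrectly written as t*exp(-t)
The later steps are derived from this incorrect expression, so the error originates in Step 2.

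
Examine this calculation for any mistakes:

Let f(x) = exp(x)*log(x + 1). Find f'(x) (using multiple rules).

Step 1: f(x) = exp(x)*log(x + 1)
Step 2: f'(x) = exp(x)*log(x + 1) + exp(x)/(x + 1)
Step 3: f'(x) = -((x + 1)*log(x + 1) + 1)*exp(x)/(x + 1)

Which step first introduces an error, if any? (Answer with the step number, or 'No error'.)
Step 3

Step 3 is incorrect due to a sign flip.
The step shows: -((x + 1)*log(x + 1) + 1)*exp(x)/(x + 1)
The correct value should be: ((x + 1)*log(x + 1) + 1)*exp(x)/(x + 1)

Explanation: The sign of the whole expression was flipped: the term ((x + 1)*log(x + 1) + 1)*exp(x)/(x + 1) was incorrectly written as -((x + 1)*log(x + 1) + 1)*exp(x)/(x + 1)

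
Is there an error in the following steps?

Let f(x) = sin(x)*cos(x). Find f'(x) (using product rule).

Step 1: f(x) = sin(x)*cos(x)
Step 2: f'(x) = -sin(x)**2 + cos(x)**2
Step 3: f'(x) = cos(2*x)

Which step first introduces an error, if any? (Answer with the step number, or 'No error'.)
No error

All steps in this derivation are correct.
The final answer f'(x) = cos(2*x) is valid.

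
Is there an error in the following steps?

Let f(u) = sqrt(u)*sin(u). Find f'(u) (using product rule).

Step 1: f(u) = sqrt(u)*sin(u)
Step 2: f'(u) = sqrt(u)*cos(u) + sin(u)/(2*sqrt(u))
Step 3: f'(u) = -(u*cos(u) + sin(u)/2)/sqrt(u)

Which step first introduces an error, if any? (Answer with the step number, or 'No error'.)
Step 3

Step 3 is incorrect due to a sign flip.
The step shows: -(u*cos(u) + sin(u)/2)/sqrt(u)
The correct value should be: (u*cos(u) + sin(u)/2)/sqrt(u)

Explanation: The sign of the whole expression was flipped: the term (u*cos(u) + sin(u)/2)/sqrt(u) was incorrectly written as -(u*cos(u) + sin(u)/2)/sqrt(u)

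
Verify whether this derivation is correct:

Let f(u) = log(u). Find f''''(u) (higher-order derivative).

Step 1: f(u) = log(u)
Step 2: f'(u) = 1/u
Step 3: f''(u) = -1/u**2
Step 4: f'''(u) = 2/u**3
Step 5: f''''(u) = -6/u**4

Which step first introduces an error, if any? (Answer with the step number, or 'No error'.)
No error

All steps in this derivation are correct.
The final answer f''''(u) = -6/u**4 is valid.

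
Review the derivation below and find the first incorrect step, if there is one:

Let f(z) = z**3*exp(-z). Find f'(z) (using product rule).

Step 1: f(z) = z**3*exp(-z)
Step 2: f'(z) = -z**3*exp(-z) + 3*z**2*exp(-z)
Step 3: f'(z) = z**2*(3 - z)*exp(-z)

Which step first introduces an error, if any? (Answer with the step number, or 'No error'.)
No error

All steps in this derivation are correct.
The final answer f'(z) = z**2*(3 - z)*exp(-z) is valid.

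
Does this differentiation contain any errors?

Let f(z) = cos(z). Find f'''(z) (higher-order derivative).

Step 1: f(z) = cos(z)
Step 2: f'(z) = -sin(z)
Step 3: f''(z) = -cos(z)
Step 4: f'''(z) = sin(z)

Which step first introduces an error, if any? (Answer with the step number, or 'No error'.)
No error

All steps in this derivation are correct.
The final answer f'''(z) = sin(z) is valid.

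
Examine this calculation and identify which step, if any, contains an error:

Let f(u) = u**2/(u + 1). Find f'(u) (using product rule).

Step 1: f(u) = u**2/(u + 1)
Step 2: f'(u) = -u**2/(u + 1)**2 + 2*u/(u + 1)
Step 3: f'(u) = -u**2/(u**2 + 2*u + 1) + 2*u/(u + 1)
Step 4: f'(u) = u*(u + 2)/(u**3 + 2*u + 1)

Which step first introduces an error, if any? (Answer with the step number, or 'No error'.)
Step 4

Step 4 is incorrect due to a wrong exponent.
The step shows: u*(u + 2)/(u**3 + 2*u + 1)
The correct value should be: u*(u + 2)/(u**2 + 2*u + 1)

Explanation: The exponent 2 on u was incorrectly written as 3: the term u*(u + 2)/(u**2 + 2*u + 1) was incorrectly written as u*(u + 2)/(u**3 + 2*u + 1)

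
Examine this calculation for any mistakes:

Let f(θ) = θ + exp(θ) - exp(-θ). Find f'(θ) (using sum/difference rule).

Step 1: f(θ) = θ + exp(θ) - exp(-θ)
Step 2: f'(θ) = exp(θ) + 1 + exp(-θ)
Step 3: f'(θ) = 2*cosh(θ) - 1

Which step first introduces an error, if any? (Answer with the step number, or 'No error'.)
Step 3

Step 3 is incorrect due to a sign flip.
The step shows: 2*cosh(θ) - 1
The correct value should be: 2*cosh(θ) + 1

Explanation: The sign of one term was flipped: the term 1 was incorrectly written as -1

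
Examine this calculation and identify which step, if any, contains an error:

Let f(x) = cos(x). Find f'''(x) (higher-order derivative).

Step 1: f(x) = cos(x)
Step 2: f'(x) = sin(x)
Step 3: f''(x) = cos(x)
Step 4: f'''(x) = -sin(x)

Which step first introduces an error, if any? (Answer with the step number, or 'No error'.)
Step 2

Step 2 is incorrect due to a sign flip.
The step shows: sin(x)
The correct value should be: -sin(x)

Explanation: The sign of the whole expression was flipped: the term -sin(x) was incorrectly written as sin(x)
The later steps are derived from this incorrect expression, so the error originates in Step 2.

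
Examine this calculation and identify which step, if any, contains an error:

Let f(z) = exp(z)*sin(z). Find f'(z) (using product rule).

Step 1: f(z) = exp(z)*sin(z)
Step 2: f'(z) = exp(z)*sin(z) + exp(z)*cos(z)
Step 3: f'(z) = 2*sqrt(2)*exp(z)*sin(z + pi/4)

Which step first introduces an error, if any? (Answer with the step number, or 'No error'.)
Step 3

Step 3 is incorrect due to a wrong exponent.
The step shows: 2*sqrt(2)*exp(z)*sin(z + pi/4)
The correct value should be: sqrt(2)*exp(z)*sin(z + pi/4)

Explanation: The exponent 1/2 on 2 was incorrectly written as 3/2: the term sqrt(2)*exp(z)*sin(z + pi/4) was incorrectly written as 2*sqrt(2)*exp(z)*sin(z + pi/4)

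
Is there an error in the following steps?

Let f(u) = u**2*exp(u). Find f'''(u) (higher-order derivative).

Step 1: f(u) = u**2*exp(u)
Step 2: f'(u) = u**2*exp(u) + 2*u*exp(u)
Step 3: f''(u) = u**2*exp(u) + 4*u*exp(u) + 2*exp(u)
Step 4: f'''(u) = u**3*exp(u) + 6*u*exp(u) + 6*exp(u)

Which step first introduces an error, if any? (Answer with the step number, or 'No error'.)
Step 4

Step 4 is incorrect due to a wrong exponent.
The step shows: u**3*exp(u) + 6*u*exp(u) + 6*exp(u)
The correct value should be: u**2*exp(u) + 6*u*exp(u) + 6*exp(u)

Explanation: The exponent 2 on u was incorrectly written as 3: the term u**2*exp(u) was incorrectly written as u**3*exp(u)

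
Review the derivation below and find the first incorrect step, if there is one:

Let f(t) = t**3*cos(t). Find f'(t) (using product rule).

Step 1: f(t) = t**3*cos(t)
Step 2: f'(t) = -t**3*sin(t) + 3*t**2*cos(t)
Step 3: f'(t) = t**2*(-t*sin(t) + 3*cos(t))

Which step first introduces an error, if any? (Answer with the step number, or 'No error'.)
No error

All steps in this derivation are correct.
The final answer f'(t) = t**2*(-t*sin(t) + 3*cos(t)) is valid.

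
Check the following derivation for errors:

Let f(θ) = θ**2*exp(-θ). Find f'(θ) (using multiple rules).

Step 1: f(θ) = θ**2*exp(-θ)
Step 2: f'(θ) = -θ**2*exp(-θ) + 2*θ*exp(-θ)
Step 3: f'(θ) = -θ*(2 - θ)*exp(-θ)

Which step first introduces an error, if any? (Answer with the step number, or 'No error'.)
Step 3

Step 3 is incorrect due to a sign flip.
The step shows: -θ*(2 - θ)*exp(-θ)
The correct value should be: θ*(2 - θ)*exp(-θ)

Explanation: The sign of the whole expression was flipped: the term θ*(2 - θ)*exp(-θ) was incorrectly written as -θ*(2 - θ)*exp(-θ)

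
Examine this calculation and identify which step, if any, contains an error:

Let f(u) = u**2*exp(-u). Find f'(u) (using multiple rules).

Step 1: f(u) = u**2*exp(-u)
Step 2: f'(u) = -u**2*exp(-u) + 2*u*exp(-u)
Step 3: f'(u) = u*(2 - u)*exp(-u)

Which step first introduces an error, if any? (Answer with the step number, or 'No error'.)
No error

All steps in this derivation are correct.
The final answer f'(u) = u*(2 - u)*exp(-u) is valid.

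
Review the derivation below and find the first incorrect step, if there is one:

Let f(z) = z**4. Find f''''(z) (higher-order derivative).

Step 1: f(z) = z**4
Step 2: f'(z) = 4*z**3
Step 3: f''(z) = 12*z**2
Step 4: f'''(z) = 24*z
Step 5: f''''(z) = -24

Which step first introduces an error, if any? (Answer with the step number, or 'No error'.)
Step 5

Step 5 is incorrect due to a sign flip.
The step shows: -24
The correct value should be: 24

Explanation: The sign of the whole expression was flipped: the term 24 was incorrectly written as -24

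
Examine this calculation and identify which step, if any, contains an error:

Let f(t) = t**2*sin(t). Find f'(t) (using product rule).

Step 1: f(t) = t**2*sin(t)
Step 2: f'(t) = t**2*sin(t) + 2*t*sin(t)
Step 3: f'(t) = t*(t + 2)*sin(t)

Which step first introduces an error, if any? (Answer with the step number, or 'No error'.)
Step 2

Step 2 is incorrect due to a wrong trig function.
The step shows: t**2*sin(t) + 2*t*sin(t)
The correct value should be: t**2*cos(t) + 2*t*sin(t)

Explanation: cos(t) was incorrectly written as sin(t): the term t**2*cos(t) was incorrectly written as t**2*sin(t)
The later steps are derived from this incorrect expression, so the error originates in Step 2.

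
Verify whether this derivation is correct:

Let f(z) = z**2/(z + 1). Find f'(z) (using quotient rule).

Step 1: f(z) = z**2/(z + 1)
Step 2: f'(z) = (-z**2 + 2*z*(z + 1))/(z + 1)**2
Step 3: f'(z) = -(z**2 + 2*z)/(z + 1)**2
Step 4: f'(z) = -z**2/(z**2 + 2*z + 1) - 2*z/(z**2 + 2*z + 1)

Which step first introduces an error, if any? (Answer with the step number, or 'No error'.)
Step 3

Step 3 is incorrect due to a sign flip.
The step shows: -(z**2 + 2*z)/(z + 1)**2
The correct value should be: (z**2 + 2*z)/(z + 1)**2

Explanation: The sign of the whole expression was flipped: the term (z**2 + 2*z)/(z + 1)**2 was incorrectly written as -(z**2 + 2*z)/(z + 1)**2
The later steps are derived from this incorrect expression, so the error originates in Step 3.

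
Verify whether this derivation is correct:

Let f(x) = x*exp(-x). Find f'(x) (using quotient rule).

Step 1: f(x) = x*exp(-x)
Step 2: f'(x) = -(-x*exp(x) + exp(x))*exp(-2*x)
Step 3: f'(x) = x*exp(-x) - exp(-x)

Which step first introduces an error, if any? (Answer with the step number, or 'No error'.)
Step 2

Step 2 is incorrect due to a sign flip.
The step shows: -(-x*exp(x) + exp(x))*exp(-2*x)
The correct value should be: (-x*exp(x) + exp(x))*exp(-2*x)

Explanation: The sign of the whole expression was flipped: the term (-x*exp(x) + exp(x))*exp(-2*x) was incorrectly written as -(-x*exp(x) + exp(x))*exp(-2*x)
The later steps are derived from this incorrect expression, so the error originates in Step 2.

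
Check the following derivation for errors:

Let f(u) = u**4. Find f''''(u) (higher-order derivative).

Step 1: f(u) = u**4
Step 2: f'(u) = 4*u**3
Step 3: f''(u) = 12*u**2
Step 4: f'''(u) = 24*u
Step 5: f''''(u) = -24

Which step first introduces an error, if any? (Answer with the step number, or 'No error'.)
Step 5

Step 5 is incorrect due to a sign flip.
The step shows: -24
The correct value should be: 24

Explanation: The sign of the whole expression was flipped: the term 24 was incorrectly written as -24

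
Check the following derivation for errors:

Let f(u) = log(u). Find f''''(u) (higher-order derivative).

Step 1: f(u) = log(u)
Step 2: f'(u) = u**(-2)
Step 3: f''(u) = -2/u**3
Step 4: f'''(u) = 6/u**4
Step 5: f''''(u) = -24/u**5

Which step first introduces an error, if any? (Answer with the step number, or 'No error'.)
Step 2

Step 2 is incorrect due to a wrong exponent.
The step shows: u**(-2)
The correct value should be: 1/u

Explanation: The exponent -1 on u was incorrectly written as -2: the term 1/u was incorrectly written as u**(-2)
The later steps are derived from this incorrect expression, so the error originates in Step 2.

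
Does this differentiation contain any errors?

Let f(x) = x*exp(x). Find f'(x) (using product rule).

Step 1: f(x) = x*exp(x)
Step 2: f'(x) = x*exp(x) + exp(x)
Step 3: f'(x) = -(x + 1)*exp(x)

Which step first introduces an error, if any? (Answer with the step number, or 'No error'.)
Step 3

Step 3 is incorrect due to a sign flip.
The step shows: -(x + 1)*exp(x)
The correct value should be: (x + 1)*exp(x)

Explanation: The sign of the whole expression was flipped: the term (x + 1)*exp(x) was incorrectly written as -(x + 1)*exp(x)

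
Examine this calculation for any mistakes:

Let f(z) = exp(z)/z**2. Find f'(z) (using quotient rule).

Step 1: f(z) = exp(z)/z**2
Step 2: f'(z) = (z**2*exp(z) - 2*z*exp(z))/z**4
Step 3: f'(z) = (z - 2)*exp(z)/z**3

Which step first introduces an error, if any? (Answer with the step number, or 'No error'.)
No error

All steps in this derivation are correct.
The final answer f'(z) = (z - 2)*exp(z)/z**3 is valid.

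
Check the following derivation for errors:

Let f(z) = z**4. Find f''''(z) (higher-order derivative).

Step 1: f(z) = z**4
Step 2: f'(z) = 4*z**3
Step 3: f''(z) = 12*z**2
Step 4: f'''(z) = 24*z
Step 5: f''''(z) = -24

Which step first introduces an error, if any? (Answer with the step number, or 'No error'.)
Step 5

Step 5 is incorrect due to a sign flip.
The step shows: -24
The correct value should be: 24

Explanation: The sign of the whole expression was flipped: the term 24 was incorrectly written as -24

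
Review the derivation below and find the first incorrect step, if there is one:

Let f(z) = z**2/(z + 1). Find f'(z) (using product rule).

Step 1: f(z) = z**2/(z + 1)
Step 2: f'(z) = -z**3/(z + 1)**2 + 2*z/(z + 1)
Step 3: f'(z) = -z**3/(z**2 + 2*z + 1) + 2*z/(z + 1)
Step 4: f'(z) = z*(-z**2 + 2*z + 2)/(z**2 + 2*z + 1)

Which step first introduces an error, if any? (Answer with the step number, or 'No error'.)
Step 2

Step 2 is incorrect due to a wrong exponent.
The step shows: -z**3/(z + 1)**2 + 2*z/(z + 1)
The correct value should be: -z**2/(z + 1)**2 + 2*z/(z + 1)

Explanation: The exponent 2 on z was incorrectly written as 3: the term -z**2/(z + 1)**2 was incorrectly written as -z**3/(z + 1)**2
The later steps are derived from this incorrect expression, so the error originates in Step 2.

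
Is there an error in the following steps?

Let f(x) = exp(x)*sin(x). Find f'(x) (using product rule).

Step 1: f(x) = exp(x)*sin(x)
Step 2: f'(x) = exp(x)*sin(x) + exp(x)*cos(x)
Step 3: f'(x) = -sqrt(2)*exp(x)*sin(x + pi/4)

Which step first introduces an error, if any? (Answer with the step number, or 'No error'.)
Step 3

Step 3 is incorrect due to a sign flip.
The step shows: -sqrt(2)*exp(x)*sin(x + pi/4)
The correct value should be: sqrt(2)*exp(x)*sin(x + pi/4)

Explanation: The sign of the whole expression was flipped: the term sqrt(2)*exp(x)*sin(x + pi/4) was incorrectly written as -sqrt(2)*exp(x)*sin(x + pi/4)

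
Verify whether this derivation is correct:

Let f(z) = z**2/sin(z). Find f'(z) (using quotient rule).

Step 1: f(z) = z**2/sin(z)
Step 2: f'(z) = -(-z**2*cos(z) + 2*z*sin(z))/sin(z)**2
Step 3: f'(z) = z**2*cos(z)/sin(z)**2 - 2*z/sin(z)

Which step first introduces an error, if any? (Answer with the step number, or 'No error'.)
Step 2

Step 2 is incorrect due to a sign flip.
The step shows: -(-z**2*cos(z) + 2*z*sin(z))/sin(z)**2
The correct value should be: (-z**2*cos(z) + 2*z*sin(z))/sin(z)**2

Explanation: The sign of the whole expression was flipped: the term (-z**2*cos(z) + 2*z*sin(z))/sin(z)**2 was incorrectly written as -(-z**2*cos(z) + 2*z*sin(z))/sin(z)**2
The later steps are derived from this incorrect expression, so the error originates in Step 2.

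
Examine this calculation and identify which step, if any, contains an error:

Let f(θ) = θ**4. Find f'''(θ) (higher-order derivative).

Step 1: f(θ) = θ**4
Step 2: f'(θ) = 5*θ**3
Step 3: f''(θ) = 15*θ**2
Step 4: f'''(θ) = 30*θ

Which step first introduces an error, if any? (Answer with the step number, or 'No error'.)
Step 2

Step 2 is incorrect due to a wrong coefficient.
The step shows: 5*θ**3
The correct value should be: 4*θ**3

Explanation: The coefficient 4 was incorrectly written as 5: the term 4*θ**3 was incorrectly written as 5*θ**3
The later steps are derived from this incorrect expression, so the error originates in Step 2.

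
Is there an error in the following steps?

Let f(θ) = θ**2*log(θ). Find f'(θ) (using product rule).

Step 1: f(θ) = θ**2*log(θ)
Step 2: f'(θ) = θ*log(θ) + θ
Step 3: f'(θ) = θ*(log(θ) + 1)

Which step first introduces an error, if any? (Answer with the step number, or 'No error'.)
Step 2

Step 2 is incorrect due to a wrong coefficient.
The step shows: θ*log(θ) + θ
The correct value should be: 2*θ*log(θ) + θ

Explanation: The coefficient 2 was incorrectly written as 1: the term 2*θ*log(θ) was incorrectly written as θ*log(θ)
The later steps are derived from this incorrect expression, so the error originates in Step 2.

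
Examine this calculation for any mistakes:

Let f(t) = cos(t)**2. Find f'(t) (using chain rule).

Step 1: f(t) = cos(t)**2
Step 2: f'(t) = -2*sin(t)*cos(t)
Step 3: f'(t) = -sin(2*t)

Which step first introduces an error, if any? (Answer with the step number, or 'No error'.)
No error

All steps in this derivation are correct.
The final answer f'(t) = -sin(2*t) is valid.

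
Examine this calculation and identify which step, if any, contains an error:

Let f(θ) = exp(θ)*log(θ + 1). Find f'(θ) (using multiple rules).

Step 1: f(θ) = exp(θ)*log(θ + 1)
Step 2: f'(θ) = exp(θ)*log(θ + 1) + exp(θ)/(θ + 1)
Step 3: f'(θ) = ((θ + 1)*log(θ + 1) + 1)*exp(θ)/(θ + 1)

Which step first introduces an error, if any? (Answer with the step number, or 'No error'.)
No error

All steps in this derivation are correct.
The final answer f'(θ) = ((θ + 1)*log(θ + 1) + 1)*exp(θ)/(θ + 1) is valid.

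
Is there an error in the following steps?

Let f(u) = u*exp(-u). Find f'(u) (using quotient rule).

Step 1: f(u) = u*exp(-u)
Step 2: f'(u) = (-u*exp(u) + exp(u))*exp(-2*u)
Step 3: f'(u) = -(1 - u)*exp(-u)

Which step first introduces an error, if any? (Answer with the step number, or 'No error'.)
Step 3

Step 3 is incorrect due to a sign flip.
The step shows: -(1 - u)*exp(-u)
The correct value should be: (1 - u)*exp(-u)

Explanation: The sign of the whole expression was flipped: the term (1 - u)*exp(-u) was incorrectly written as -(1 - u)*exp(-u)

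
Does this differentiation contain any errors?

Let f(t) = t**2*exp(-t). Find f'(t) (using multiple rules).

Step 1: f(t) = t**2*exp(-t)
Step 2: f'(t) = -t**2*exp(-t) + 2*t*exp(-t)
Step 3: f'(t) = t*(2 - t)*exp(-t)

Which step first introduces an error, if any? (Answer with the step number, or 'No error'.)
No error

All steps in this derivation are correct.
The final answer f'(t) = t*(2 - t)*exp(-t) is valid.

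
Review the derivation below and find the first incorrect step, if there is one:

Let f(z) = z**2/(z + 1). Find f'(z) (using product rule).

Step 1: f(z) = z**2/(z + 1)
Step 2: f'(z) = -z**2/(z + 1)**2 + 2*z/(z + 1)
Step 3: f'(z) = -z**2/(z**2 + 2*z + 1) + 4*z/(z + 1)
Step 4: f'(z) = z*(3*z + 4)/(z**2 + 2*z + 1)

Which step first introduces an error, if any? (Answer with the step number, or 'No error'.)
Step 3

Step 3 is incorrect due to a wrong coefficient.
The step shows: -z**2/(z**2 + 2*z + 1) + 4*z/(z + 1)
The correct value should be: -z**2/(z**2 + 2*z + 1) + 2*z/(z + 1)

Explanation: The coefficient 2 was incorrectly written as 4: the term 2*z/(z + 1) was incorrectly written as 4*z/(z + 1)
The later steps are derived from this incorrect expression, so the error originates in Step 3.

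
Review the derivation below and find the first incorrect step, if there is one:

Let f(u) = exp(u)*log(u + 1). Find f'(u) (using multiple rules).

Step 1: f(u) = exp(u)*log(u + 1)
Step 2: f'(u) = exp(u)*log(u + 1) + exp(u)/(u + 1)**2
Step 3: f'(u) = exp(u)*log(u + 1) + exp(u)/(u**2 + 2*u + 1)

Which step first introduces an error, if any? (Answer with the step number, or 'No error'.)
Step 2

Step 2 is incorrect due to a wrong exponent.
The step shows: exp(u)*log(u + 1) + exp(u)/(u + 1)**2
The correct value should be: exp(u)*log(u + 1) + exp(u)/(u + 1)

Explanation: The exponent -1 on u + 1 was incorrectly written as -2: the term exp(u)/(u + 1) was incorrectly written as exp(u)/(u + 1)**2
The later steps are derived from this incorrect expression, so the error originates in Step 2.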